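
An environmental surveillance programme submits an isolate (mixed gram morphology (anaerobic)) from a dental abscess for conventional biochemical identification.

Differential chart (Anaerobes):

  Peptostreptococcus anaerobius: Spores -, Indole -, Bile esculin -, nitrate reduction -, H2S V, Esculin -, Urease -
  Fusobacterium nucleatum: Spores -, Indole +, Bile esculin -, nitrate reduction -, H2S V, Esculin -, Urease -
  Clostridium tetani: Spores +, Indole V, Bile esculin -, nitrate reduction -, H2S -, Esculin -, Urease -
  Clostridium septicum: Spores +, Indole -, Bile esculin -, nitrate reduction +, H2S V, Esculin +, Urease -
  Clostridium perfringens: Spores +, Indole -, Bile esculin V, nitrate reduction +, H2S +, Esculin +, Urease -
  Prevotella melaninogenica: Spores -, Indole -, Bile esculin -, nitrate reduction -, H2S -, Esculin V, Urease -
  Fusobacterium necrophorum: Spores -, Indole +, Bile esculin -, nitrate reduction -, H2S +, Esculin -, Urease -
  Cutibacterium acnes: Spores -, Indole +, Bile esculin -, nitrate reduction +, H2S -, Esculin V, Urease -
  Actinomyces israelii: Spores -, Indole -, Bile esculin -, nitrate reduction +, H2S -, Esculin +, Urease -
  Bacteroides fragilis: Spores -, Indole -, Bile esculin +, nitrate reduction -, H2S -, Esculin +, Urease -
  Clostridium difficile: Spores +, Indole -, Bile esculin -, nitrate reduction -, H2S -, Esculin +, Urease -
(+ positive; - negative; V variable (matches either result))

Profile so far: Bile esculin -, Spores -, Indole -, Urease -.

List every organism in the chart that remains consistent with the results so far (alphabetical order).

Actinomyces israelii, Peptostreptococcus anaerobius, Prevotella melaninogenica

Urease -: all 11 remaining candidates are consistent.
Spores -: excludes Clostridium tetani, Clostridium septicum, Clostridium perfringens, Clostridium difficile — 7 left.
Bile esculin -: excludes Bacteroides fragilis — 6 left.
Indole -: excludes Fusobacterium nucleatum, Fusobacterium necrophorum, Cutibacterium acnes — 3 left.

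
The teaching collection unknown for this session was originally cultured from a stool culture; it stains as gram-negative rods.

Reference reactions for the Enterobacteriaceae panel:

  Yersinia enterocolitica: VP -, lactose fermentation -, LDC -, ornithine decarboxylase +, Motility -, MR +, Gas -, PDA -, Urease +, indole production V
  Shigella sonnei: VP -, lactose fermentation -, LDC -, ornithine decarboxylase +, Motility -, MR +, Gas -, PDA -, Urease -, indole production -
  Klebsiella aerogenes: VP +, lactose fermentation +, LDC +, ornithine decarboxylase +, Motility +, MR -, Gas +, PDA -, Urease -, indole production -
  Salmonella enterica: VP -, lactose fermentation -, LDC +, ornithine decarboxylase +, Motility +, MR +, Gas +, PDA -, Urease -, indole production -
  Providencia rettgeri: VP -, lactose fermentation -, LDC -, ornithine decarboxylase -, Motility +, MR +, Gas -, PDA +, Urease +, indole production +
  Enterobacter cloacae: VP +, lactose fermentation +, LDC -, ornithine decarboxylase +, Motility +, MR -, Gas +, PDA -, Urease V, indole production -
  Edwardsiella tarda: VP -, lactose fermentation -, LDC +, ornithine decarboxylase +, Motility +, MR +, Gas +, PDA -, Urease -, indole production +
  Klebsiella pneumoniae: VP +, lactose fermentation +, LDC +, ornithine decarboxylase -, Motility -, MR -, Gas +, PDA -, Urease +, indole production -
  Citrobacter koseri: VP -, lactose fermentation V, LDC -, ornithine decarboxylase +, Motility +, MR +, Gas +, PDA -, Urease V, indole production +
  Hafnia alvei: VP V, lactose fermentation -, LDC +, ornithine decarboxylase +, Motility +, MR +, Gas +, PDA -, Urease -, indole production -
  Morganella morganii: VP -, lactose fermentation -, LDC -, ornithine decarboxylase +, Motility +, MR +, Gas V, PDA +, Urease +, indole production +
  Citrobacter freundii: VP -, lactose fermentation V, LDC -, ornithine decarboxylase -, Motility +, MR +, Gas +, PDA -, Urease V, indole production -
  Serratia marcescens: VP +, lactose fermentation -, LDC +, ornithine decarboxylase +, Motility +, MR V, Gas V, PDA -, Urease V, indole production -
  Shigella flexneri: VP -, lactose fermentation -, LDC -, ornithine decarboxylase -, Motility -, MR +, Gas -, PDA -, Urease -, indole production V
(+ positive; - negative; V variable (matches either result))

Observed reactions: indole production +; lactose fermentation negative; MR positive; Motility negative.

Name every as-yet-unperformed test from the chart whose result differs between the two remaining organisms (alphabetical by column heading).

ornithine decarboxylase, Urease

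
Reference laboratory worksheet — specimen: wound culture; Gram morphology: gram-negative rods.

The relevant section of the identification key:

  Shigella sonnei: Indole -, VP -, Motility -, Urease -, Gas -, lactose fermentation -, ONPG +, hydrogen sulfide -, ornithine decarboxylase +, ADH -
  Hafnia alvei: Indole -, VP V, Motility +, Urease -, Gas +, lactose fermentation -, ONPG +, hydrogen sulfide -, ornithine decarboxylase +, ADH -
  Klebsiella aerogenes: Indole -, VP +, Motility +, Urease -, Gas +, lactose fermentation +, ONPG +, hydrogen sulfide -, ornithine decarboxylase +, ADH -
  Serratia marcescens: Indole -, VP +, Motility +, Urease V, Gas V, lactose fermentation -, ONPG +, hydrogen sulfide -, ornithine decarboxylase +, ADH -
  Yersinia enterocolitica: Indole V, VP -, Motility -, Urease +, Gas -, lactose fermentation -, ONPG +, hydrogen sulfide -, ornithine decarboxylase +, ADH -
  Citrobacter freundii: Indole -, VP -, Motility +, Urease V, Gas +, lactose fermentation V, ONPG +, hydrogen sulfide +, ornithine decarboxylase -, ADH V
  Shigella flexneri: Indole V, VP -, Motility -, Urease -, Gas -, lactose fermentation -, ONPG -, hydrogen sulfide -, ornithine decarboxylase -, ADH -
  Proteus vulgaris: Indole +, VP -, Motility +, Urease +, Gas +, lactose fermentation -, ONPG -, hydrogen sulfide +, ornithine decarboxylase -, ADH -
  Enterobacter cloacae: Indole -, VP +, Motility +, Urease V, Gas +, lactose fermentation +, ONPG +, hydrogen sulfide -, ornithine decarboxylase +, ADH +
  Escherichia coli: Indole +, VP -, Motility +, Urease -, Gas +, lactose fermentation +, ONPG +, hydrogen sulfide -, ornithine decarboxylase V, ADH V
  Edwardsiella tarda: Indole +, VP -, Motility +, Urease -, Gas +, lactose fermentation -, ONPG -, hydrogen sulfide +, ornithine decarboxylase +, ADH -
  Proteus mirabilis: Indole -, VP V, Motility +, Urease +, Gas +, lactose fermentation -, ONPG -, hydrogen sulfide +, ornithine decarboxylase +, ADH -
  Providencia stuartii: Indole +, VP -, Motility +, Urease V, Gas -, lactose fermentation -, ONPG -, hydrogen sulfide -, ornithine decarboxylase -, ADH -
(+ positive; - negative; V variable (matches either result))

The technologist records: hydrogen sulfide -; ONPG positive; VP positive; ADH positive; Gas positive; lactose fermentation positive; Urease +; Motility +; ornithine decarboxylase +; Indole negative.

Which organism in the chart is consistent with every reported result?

ADH +: excludes 10 organisms — 3 left.
lactose fermentation +: all 3 remaining candidates are consistent.
Indole -: excludes Escherichia coli — 2 left.
ONPG +: all 2 remaining candidates are consistent.
hydrogen sulfide -: excludes Citrobacter freundii — 1 left.
Gas +: the one remaining candidate is consistent.
Motility +: the one remaining candidate is consistent.
ornithine decarboxylase +: the one remaining candidate is consistent.
Urease +: the one remaining candidate is consistent.
VP +: the one remaining candidate is consistent.

Enterobacter cloacae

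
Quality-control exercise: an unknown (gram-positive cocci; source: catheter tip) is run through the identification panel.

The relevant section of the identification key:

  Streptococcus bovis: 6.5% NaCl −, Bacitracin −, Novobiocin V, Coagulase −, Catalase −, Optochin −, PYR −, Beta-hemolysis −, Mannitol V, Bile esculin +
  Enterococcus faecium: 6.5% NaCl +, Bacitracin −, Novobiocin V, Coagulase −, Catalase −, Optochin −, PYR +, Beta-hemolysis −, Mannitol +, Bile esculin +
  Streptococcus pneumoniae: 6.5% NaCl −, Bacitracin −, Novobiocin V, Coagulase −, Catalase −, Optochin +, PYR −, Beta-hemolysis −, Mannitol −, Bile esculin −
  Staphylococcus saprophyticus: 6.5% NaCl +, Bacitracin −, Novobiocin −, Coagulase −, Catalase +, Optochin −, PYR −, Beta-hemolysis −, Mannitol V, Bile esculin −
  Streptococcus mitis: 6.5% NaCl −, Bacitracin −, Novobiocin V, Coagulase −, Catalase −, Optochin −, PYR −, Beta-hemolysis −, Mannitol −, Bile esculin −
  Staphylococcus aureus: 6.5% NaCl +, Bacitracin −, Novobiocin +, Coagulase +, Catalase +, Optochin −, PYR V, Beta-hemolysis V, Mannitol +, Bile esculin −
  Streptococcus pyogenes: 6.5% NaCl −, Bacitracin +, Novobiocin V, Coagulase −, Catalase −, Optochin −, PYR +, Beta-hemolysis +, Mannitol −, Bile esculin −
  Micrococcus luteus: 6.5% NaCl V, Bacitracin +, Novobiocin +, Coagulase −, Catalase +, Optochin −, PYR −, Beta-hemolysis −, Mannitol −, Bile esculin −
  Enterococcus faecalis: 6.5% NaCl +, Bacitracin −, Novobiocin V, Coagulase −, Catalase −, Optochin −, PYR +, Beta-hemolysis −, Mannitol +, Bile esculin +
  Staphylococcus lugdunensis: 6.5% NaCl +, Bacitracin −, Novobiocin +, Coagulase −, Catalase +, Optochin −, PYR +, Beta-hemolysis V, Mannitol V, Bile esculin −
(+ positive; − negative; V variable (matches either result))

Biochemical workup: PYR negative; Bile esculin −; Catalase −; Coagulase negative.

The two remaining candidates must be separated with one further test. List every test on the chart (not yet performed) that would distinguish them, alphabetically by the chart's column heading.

Coagulase −: excludes Staphylococcus aureus — 9 left.
Bile esculin −: excludes Streptococcus bovis, Enterococcus faecium, Enterococcus faecalis — 6 left.
PYR −: excludes Streptococcus pyogenes, Staphylococcus lugdunensis — 4 left.
Catalase −: excludes Staphylococcus saprophyticus, Micrococcus luteus — 2 left.
Two candidates remain: Streptococcus mitis and Streptococcus pneumoniae.
  6.5% NaCl: − vs − — same for both, does not separate.
  Bacitracin: − vs − — same for both, does not separate.
  Novobiocin: V vs V — variable for at least one, does not separate.
  Optochin: Streptococcus mitis −, Streptococcus pneumoniae + — discriminates.
  Beta-hemolysis: − vs − — same for both, does not separate.
  Mannitol: − vs − — same for both, does not separate.

Optochin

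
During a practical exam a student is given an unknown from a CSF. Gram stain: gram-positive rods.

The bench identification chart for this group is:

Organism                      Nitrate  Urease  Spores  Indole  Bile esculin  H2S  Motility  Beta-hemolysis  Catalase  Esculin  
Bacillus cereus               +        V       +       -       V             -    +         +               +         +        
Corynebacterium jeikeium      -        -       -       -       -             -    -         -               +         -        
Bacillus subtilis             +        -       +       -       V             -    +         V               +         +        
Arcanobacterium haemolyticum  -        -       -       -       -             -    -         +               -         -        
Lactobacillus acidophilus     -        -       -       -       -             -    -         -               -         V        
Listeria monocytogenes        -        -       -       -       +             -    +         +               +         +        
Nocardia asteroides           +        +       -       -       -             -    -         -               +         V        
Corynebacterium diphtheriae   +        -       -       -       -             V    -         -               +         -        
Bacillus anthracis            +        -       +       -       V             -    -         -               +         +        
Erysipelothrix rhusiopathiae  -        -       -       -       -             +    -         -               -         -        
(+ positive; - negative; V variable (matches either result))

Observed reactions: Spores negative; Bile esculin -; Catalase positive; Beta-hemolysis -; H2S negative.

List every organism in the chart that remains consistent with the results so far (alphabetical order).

Beta-hemolysis -: excludes Bacillus cereus, Arcanobacterium haemolyticum, Listeria monocytogenes — 7 left.
Bile esculin -: all 7 remaining candidates are consistent.
H2S -: excludes Erysipelothrix rhusiopathiae — 6 left.
Catalase +: excludes Lactobacillus acidophilus — 5 left.
Spores -: excludes Bacillus subtilis, Bacillus anthracis — 3 left.

Corynebacterium diphtheriae, Corynebacterium jeikeium, Nocardia asteroides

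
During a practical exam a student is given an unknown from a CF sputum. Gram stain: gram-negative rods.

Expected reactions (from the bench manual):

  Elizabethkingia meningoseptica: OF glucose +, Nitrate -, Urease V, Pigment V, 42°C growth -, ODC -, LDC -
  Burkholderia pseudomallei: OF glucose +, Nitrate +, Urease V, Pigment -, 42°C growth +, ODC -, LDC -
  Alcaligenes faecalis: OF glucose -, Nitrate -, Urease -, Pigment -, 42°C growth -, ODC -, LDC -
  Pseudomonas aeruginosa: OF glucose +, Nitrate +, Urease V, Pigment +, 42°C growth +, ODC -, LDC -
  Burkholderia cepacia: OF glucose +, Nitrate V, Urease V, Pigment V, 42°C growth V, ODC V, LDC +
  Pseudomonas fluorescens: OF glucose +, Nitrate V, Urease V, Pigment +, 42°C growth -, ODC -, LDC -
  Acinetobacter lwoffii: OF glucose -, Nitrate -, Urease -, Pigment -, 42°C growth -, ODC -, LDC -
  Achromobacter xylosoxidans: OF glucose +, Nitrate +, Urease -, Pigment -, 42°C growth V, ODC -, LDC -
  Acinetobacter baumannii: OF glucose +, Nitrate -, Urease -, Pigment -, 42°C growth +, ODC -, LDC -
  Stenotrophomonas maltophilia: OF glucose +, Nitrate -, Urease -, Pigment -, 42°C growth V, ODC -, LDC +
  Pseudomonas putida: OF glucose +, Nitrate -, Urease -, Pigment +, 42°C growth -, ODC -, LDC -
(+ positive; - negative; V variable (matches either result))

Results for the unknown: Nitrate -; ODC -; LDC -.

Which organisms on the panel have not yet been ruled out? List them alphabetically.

Acinetobacter baumannii, Acinetobacter lwoffii, Alcaligenes faecalis, Elizabethkingia meningoseptica, Pseudomonas fluorescens, Pseudomonas putida

ODC -: all 11 remaining candidates are consistent.
Nitrate -: excludes Burkholderia pseudomallei, Pseudomonas aeruginosa, Achromobacter xylosoxidans — 8 left.
LDC -: excludes Burkholderia cepacia, Stenotrophomonas maltophilia — 6 left.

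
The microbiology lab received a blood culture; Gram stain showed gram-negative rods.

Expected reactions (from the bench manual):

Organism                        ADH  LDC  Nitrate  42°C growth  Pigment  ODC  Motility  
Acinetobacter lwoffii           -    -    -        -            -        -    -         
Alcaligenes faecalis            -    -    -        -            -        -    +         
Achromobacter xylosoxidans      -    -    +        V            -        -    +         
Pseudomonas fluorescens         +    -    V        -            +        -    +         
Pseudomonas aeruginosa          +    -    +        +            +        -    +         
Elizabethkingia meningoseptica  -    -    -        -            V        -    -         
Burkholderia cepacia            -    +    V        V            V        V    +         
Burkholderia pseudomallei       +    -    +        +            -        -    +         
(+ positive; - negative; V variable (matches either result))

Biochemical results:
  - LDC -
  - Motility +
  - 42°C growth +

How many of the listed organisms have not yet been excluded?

3

42°C growth +: excludes Acinetobacter lwoffii, Alcaligenes faecalis, Pseudomonas fluorescens, Elizabethkingia meningoseptica — 4 left.
LDC -: excludes Burkholderia cepacia — 3 left.
Motility +: all 3 remaining candidates are consistent.
Still consistent: Achromobacter xylosoxidans, Burkholderia pseudomallei, Pseudomonas aeruginosa.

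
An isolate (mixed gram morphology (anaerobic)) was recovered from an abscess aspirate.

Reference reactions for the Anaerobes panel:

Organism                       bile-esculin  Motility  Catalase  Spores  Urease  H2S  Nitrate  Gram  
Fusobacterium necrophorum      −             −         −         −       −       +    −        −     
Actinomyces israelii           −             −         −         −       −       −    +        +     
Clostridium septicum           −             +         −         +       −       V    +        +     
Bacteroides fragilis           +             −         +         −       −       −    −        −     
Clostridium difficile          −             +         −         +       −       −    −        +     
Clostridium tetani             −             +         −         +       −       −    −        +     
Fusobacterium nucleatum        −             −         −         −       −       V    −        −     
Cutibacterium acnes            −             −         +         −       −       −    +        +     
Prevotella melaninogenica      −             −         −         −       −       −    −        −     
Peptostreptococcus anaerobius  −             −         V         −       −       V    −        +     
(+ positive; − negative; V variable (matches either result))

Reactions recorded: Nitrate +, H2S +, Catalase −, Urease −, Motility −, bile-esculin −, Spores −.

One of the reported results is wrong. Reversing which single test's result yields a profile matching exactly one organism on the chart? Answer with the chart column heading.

H2S

As reported, no row in the chart matches all 7 reactions.
Reversing Urease → still no organism matches.
Reversing H2S (to −) → unique match: Actinomyces israelii.
Reversing Spores → still no organism matches.
Reversing Nitrate → 3 organisms match (not unique).
Reversing Catalase → still no organism matches.
Reversing Motility → still no organism matches.
Reversing bile-esculin → still no organism matches.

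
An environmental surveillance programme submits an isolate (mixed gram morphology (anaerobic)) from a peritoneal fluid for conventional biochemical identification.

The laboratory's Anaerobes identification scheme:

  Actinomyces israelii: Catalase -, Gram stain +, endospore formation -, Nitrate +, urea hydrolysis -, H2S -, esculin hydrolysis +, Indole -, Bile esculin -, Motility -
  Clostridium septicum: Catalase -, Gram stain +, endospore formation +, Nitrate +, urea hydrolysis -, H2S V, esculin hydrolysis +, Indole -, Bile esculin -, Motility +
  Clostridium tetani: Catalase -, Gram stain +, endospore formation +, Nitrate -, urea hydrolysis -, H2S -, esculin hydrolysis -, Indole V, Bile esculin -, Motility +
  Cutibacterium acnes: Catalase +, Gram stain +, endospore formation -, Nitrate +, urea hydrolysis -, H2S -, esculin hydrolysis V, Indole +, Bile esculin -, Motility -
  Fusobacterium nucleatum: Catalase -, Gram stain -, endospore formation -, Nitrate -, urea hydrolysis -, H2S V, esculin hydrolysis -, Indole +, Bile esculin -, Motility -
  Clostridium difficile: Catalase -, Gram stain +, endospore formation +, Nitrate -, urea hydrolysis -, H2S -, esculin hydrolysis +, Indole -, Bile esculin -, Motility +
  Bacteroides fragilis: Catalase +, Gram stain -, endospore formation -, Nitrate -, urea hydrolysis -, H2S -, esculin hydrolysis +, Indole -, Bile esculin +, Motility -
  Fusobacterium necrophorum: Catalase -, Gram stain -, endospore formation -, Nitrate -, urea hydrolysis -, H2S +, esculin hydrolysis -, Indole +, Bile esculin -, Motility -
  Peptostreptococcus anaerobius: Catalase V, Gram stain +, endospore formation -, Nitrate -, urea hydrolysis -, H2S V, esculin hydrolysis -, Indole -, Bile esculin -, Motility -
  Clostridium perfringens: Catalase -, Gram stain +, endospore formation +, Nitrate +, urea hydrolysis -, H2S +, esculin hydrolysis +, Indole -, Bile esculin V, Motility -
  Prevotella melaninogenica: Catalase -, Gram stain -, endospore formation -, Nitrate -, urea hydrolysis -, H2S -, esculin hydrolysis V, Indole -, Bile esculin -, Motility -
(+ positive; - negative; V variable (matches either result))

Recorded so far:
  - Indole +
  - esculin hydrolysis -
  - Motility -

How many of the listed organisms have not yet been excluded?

3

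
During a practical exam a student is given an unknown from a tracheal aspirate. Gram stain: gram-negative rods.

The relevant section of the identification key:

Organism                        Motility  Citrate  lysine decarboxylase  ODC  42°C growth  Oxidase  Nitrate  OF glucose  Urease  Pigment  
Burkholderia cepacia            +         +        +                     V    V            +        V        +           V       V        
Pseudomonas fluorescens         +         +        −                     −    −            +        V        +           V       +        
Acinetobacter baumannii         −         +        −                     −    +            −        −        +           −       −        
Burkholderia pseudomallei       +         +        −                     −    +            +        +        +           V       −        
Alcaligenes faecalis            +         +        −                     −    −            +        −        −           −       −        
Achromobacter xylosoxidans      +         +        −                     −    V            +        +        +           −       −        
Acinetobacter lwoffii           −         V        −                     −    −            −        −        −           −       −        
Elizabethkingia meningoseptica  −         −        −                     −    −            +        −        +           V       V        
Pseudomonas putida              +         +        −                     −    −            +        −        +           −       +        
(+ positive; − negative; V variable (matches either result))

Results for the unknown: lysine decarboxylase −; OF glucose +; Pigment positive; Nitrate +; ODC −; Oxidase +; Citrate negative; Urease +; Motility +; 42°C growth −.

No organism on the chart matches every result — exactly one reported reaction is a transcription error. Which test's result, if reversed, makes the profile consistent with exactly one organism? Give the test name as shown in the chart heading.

Citrate

As reported, no row in the chart matches all 10 reactions.
Reversing Motility → still no organism matches.
Reversing lysine decarboxylase → still no organism matches.
Reversing OF glucose → still no organism matches.
Reversing Citrate (to +) → unique match: Pseudomonas fluorescens.
Reversing Urease → still no organism matches.
Reversing ODC → still no organism matches.
Reversing Oxidase → still no organism matches.
Reversing 42°C growth → still no organism matches.
Reversing Nitrate → still no organism matches.
Reversing Pigment → still no organism matches.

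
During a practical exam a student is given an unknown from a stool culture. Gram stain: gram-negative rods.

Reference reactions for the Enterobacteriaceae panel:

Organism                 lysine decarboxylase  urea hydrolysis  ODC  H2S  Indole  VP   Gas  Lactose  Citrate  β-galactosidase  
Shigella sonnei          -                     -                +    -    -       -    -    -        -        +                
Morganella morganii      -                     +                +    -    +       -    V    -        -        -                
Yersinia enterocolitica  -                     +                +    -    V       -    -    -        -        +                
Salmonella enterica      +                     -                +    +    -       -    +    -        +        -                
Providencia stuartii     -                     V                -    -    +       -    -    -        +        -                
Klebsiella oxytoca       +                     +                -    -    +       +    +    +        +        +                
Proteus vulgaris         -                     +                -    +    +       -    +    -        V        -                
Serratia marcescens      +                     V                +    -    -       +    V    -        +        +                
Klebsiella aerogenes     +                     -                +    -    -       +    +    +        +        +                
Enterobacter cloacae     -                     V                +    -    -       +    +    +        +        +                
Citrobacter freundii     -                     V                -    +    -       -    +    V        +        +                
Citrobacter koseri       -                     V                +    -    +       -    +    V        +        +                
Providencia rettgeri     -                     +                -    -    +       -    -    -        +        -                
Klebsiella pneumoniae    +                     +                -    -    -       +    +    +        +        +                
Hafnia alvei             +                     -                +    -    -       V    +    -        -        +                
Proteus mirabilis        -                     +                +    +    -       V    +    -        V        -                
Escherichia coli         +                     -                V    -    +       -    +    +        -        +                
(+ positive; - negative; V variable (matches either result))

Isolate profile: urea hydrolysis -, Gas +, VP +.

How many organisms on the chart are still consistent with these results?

Gas +: excludes Shigella sonnei, Yersinia enterocolitica, Providencia stuartii, Providencia rettgeri — 13 left.
VP +: excludes 6 organisms — 7 left.
urea hydrolysis -: excludes Klebsiella oxytoca, Klebsiella pneumoniae, Proteus mirabilis — 4 left.
Still consistent: Enterobacter cloacae, Hafnia alvei, Klebsiella aerogenes, Serratia marcescens.

4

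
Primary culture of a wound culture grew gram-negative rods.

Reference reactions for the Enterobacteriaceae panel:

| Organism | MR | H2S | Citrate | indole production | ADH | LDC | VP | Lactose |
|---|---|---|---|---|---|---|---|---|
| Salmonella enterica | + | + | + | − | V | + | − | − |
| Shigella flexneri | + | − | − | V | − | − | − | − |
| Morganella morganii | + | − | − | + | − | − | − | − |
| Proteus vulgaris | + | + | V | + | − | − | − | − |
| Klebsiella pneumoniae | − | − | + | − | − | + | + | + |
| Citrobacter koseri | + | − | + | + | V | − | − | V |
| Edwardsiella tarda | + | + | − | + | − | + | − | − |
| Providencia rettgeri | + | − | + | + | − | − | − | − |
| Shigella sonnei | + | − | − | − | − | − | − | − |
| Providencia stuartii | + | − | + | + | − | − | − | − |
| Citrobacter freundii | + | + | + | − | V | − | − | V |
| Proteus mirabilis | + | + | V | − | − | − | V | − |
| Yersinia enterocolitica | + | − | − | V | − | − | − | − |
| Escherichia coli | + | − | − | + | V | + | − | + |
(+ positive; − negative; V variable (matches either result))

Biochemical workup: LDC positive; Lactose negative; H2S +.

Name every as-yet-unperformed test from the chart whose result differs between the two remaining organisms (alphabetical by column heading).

LDC +: excludes 10 organisms — 4 left.
Lactose −: excludes Klebsiella pneumoniae, Escherichia coli — 2 left.
H2S +: all 2 remaining candidates are consistent.
Two candidates remain: Edwardsiella tarda and Salmonella enterica.
  MR: + vs + — same for both, does not separate.
  Citrate: Edwardsiella tarda −, Salmonella enterica + — discriminates.
  indole production: Edwardsiella tarda +, Salmonella enterica − — discriminates.
  ADH: − vs V — variable for at least one, does not separate.
  VP: − vs − — same for both, does not separate.

Citrate, indole production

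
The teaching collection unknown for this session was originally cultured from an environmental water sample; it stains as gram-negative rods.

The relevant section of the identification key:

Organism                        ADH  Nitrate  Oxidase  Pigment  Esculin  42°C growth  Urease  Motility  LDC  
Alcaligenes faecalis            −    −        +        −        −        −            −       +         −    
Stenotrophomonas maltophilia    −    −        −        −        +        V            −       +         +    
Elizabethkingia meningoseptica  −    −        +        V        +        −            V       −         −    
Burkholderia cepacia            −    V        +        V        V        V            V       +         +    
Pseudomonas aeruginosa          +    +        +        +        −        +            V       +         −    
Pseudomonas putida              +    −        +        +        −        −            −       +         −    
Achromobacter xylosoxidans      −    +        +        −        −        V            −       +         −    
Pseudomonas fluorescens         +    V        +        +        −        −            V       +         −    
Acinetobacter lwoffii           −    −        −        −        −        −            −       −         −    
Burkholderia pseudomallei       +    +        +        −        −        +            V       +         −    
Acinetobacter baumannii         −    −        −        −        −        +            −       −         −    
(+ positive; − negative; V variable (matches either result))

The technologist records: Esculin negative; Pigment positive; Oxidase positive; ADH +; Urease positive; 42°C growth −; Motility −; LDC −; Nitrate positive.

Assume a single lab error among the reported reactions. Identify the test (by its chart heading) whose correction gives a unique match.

As reported, no row in the chart matches all 9 reactions.
Reversing Esculin → still no organism matches.
Reversing 42°C growth → still no organism matches.
Reversing Motility (to +) → unique match: Pseudomonas fluorescens.
Reversing LDC → still no organism matches.
Reversing Oxidase → still no organism matches.
Reversing Urease → still no organism matches.
Reversing Pigment → still no organism matches.
Reversing ADH → still no organism matches.
Reversing Nitrate → still no organism matches.

Motility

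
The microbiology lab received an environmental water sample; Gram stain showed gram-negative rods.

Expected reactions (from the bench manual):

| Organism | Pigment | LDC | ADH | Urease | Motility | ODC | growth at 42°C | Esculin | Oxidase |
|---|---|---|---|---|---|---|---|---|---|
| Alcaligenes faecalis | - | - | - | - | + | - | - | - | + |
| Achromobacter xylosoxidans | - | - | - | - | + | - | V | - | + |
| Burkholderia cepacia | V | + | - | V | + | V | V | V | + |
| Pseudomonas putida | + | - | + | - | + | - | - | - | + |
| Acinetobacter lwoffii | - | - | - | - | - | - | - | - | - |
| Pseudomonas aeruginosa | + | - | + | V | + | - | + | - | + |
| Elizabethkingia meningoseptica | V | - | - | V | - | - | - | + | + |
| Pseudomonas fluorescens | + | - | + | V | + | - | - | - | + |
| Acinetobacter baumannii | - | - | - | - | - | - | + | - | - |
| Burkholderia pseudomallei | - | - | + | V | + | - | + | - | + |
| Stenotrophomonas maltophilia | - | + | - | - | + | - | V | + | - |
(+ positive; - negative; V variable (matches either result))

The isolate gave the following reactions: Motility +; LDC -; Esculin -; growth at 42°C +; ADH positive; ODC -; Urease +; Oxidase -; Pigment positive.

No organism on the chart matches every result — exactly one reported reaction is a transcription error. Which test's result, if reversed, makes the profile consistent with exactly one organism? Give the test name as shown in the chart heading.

Oxidase

As reported, no row in the chart matches all 9 reactions.
Reversing Pigment → still no organism matches.
Reversing Esculin → still no organism matches.
Reversing growth at 42°C → still no organism matches.
Reversing Urease → still no organism matches.
Reversing Oxidase (to +) → unique match: Pseudomonas aeruginosa.
Reversing ODC → still no organism matches.
Reversing ADH → still no organism matches.
Reversing Motility → still no organism matches.
Reversing LDC → still no organism matches.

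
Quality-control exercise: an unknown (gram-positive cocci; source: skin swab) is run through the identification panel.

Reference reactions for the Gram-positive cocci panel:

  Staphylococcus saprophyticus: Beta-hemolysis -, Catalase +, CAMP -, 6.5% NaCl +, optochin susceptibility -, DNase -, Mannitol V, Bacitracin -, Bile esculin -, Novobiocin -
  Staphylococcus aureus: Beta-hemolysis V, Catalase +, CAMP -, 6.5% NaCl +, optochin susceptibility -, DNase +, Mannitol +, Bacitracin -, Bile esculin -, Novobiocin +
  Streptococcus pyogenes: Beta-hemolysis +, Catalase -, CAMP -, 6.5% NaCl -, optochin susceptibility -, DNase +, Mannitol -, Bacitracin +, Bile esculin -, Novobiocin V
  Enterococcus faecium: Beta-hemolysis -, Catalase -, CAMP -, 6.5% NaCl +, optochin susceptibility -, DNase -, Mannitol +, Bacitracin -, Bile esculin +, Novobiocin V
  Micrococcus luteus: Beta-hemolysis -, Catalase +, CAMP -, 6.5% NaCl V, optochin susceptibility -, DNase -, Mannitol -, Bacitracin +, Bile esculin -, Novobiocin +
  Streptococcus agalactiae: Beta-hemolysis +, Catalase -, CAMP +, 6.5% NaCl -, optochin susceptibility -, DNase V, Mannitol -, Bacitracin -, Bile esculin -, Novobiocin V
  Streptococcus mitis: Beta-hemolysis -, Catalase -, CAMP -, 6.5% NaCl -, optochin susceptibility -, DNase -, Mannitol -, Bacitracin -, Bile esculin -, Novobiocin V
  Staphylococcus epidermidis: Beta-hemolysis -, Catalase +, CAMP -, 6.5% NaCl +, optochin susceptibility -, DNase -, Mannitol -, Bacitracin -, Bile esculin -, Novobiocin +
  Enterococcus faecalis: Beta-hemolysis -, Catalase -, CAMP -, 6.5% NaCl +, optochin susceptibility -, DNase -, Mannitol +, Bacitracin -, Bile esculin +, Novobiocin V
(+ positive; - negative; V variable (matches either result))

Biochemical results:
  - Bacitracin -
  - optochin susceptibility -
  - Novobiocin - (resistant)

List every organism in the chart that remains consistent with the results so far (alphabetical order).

Enterococcus faecalis, Enterococcus faecium, Staphylococcus saprophyticus, Streptococcus agalactiae, Streptococcus mitis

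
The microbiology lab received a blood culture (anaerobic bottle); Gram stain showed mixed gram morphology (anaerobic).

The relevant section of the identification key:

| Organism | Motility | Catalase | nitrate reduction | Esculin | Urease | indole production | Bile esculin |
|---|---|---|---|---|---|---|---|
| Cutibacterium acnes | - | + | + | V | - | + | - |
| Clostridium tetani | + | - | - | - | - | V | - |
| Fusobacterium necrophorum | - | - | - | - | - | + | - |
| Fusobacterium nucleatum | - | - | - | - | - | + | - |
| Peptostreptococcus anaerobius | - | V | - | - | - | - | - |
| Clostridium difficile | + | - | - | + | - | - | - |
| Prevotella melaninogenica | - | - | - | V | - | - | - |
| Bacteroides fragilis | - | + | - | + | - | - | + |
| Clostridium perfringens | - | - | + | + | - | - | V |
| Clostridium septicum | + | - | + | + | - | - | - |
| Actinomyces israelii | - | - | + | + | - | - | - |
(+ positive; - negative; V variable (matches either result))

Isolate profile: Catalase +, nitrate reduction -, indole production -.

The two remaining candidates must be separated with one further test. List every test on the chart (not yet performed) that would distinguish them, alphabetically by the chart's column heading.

Bile esculin, Esculin

nitrate reduction -: excludes Cutibacterium acnes, Clostridium perfringens, Clostridium septicum, Actinomyces israelii — 7 left.
Catalase +: excludes 5 organisms — 2 left.
indole production -: all 2 remaining candidates are consistent.
Two candidates remain: Bacteroides fragilis and Peptostreptococcus anaerobius.
  Motility: - vs - — same for both, does not separate.
  Esculin: Bacteroides fragilis +, Peptostreptococcus anaerobius - — discriminates.
  Urease: - vs - — same for both, does not separate.
  Bile esculin: Bacteroides fragilis +, Peptostreptococcus anaerobius - — discriminates.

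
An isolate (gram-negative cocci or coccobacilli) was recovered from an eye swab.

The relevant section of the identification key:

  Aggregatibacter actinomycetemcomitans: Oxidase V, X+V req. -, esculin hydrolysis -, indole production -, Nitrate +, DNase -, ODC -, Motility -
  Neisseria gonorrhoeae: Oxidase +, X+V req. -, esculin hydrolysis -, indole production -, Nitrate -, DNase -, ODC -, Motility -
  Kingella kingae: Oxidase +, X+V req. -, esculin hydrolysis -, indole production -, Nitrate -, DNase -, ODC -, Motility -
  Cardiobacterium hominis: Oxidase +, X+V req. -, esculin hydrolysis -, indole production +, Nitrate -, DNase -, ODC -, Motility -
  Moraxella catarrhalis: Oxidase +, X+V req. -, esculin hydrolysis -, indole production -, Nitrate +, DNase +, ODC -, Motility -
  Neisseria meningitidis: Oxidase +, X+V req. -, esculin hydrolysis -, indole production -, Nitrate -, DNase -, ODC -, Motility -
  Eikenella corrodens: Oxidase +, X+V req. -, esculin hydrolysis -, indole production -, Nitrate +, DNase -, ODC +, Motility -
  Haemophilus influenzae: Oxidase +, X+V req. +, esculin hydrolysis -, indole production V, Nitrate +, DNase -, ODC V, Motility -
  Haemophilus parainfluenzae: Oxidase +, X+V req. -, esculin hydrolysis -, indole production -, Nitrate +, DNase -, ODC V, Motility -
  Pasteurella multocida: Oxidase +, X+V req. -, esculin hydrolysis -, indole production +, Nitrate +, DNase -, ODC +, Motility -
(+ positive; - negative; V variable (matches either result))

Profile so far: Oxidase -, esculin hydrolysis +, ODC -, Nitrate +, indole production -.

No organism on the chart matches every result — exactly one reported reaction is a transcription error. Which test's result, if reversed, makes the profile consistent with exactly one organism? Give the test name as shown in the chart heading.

esculin hydrolysis

As reported, no row in the chart matches all 5 reactions.
Reversing Oxidase → still no organism matches.
Reversing ODC → still no organism matches.
Reversing indole production → still no organism matches.
Reversing Nitrate → still no organism matches.
Reversing esculin hydrolysis (to -) → unique match: Aggregatibacter actinomycetemcomitans.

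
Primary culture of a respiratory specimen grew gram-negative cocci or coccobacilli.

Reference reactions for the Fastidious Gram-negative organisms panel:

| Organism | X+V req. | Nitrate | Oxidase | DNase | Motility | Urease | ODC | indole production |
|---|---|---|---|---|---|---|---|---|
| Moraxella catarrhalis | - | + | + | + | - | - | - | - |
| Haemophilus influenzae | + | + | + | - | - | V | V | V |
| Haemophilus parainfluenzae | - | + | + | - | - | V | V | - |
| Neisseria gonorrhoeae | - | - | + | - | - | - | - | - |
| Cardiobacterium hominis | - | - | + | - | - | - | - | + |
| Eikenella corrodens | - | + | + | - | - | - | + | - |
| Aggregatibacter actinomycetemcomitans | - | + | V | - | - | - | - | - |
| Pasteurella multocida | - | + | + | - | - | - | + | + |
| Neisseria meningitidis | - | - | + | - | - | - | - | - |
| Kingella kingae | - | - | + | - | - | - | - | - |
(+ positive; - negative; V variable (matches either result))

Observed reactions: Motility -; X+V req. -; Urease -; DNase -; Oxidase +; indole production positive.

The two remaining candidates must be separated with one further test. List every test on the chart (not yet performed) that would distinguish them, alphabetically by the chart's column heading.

indole production +: excludes 7 organisms — 3 left.
Motility -: all 3 remaining candidates are consistent.
Urease -: all 3 remaining candidates are consistent.
DNase -: all 3 remaining candidates are consistent.
Oxidase +: all 3 remaining candidates are consistent.
X+V req. -: excludes Haemophilus influenzae — 2 left.
Two candidates remain: Cardiobacterium hominis and Pasteurella multocida.
  Nitrate: Cardiobacterium hominis -, Pasteurella multocida + — discriminates.
  ODC: Cardiobacterium hominis -, Pasteurella multocida + — discriminates.

Nitrate, ODC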